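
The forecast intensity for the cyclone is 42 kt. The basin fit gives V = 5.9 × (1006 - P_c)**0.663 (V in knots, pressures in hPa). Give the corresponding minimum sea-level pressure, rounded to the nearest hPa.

987 hPa

ΔP = (V / 5.9)^(1/0.663) = (42/5.9)^1.508.
42/5.9 = 7.119; 7.119^1.508 ≈ 19.30 hPa.
P_c = 1006 − 19.30 = 986.70 ≈ 987 hPa.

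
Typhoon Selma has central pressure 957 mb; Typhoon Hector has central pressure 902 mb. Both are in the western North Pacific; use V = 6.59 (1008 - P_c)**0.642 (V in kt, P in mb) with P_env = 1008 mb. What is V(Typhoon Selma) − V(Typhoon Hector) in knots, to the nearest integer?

-49 kt

Typhoon Selma: ΔP = 51; V ≈ 6.59 × 51^0.642 ≈ 82.25 kt.
Typhoon Hector: ΔP = 106; V ≈ 6.59 × 106^0.642 ≈ 131.56 kt.
Difference ≈ 82.25 − 131.56 = -49.31 → -49 kt.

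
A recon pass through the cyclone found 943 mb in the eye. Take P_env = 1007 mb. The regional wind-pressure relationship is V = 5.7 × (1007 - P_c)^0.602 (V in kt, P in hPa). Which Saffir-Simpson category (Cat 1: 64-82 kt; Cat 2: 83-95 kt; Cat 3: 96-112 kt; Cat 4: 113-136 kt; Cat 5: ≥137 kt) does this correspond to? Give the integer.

ΔP = 1007 − 943 = 64 mb.
V ≈ 5.7 × 64^0.602 = 5.7 × 12.23 ≈ 70 kt.
70 kt falls in the Category 1 band.

1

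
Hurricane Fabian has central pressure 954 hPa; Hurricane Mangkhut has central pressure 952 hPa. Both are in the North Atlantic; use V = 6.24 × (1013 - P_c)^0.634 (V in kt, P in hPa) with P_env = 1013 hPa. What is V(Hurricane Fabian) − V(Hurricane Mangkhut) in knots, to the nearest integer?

-2 kt

Hurricane Fabian: ΔP = 59; V ≈ 6.24 × 59^0.634 ≈ 82.78 kt.
Hurricane Mangkhut: ΔP = 61; V ≈ 6.24 × 61^0.634 ≈ 84.54 kt.
Difference ≈ 82.78 − 84.54 = -1.76 → -2 kt.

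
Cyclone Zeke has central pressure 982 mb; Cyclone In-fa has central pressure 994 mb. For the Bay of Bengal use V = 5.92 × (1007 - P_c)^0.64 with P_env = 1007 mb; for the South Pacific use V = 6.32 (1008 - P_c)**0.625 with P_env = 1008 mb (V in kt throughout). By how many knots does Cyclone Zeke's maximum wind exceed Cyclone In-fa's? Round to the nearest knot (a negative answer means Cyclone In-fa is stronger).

Cyclone Zeke: ΔP = 25; V ≈ 5.92 × 25^0.64 ≈ 46.45 kt.
Cyclone In-fa: ΔP = 14; V ≈ 6.32 × 14^0.625 ≈ 32.89 kt.
Difference ≈ 46.45 − 32.89 = 13.56 → 14 kt.

14 kt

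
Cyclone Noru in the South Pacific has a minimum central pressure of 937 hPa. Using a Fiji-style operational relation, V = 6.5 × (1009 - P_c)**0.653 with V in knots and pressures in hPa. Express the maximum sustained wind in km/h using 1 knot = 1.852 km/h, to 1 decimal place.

196.5 km/h

ΔP = 1009 − 937 = 72 hPa.
V ≈ 6.5 × 72^0.653 = 6.5 × 16.324 ≈ 106.109 kt.
106.109 × 1.852 ≈ 196.51 km/h → 196.5 km/h.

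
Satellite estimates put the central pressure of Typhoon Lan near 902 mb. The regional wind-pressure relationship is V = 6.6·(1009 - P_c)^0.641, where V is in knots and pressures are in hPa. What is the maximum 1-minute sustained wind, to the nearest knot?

132 kt

ΔP = 1009 − 902 = 107 mb.
107^0.641 ≈ 19.991.
V ≈ 6.6 × 19.991 ≈ 131.9 kt.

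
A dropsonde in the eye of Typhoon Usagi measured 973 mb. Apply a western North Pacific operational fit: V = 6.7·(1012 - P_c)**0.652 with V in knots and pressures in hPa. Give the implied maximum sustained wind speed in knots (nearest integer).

73 kt

ΔP = 1012 − 973 = 39 mb.
39^0.652 ≈ 10.899.
V ≈ 6.7 × 10.899 ≈ 73.0 kt.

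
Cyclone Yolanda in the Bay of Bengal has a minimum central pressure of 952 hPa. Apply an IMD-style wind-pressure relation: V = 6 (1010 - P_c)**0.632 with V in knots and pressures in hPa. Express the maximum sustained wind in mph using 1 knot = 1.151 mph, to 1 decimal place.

89.9 mph

ΔP = 1010 − 952 = 58 hPa.
V ≈ 6 × 58^0.632 = 6 × 13.016 ≈ 78.098 kt.
78.098 × 1.151 ≈ 89.89 mph → 89.9 mph.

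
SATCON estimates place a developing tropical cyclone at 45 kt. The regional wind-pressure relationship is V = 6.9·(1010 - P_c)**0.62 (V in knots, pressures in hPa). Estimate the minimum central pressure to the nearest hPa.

ΔP = (V / 6.9)^(1/0.62) = (45/6.9)^1.613.
45/6.9 = 6.522; 6.522^1.613 ≈ 20.58 hPa.
P_c = 1010 − 20.58 = 989.42 ≈ 989 hPa.

989 hPa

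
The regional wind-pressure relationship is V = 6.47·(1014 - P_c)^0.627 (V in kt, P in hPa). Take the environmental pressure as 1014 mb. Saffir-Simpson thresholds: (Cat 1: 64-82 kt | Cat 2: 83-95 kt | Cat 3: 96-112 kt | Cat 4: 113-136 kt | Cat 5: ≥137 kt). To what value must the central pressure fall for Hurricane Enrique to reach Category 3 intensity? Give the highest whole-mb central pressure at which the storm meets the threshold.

940 mb

Category 3 begins at V = 96 kt.
Required ΔP = (96/6.47)^(1/0.627) = 14.838^1.595 ≈ 73.83 mb.
P_c ≤ 1014 − 73.83 = 940.17, so the highest integer P_c is 940 mb.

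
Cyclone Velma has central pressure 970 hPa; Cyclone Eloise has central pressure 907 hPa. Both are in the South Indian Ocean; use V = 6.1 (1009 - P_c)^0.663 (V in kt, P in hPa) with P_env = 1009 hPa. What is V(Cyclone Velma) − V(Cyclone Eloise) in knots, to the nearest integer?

Cyclone Velma: ΔP = 39; V ≈ 6.1 × 39^0.663 ≈ 69.22 kt.
Cyclone Eloise: ΔP = 102; V ≈ 6.1 × 102^0.663 ≈ 130.93 kt.
Difference ≈ 69.22 − 130.93 = -61.71 → -62 kt.

-62 kt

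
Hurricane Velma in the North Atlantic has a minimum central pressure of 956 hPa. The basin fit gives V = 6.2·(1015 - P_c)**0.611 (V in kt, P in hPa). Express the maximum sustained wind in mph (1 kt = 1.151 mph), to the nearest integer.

ΔP = 1015 − 956 = 59 hPa.
V ≈ 6.2 × 59^0.611 = 6.2 × 12.078 ≈ 74.883 kt.
74.883 × 1.151 ≈ 86.19 mph → 86 mph.

86 mph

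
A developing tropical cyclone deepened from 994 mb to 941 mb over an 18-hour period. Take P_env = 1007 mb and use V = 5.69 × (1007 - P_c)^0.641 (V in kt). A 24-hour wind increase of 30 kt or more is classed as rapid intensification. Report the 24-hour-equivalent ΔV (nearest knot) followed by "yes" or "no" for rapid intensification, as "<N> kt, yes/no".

72 kt, yes

V₁: ΔP = 13, V ≈ 5.69 × 13^0.641 ≈ 29.45 kt.
V₂: ΔP = 66, V ≈ 5.69 × 66^0.641 ≈ 83.45 kt.
ΔV over 18 h = 54.00 kt → 24 h equivalent = 54.00 × 24/18 ≈ 72.00 kt.
72 kt ≥ 30 kt ⇒ rapid intensification.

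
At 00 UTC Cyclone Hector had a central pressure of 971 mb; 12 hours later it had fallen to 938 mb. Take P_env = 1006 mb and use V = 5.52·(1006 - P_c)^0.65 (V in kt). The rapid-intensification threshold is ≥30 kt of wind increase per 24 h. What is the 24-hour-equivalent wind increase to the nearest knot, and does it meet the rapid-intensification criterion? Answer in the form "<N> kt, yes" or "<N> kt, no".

60 kt, yes

V₁: ΔP = 35, V ≈ 5.52 × 35^0.65 ≈ 55.67 kt.
V₂: ΔP = 68, V ≈ 5.52 × 68^0.65 ≈ 85.72 kt.
ΔV over 12 h = 30.05 kt → 24 h equivalent = 30.05 × 24/12 ≈ 60.10 kt.
60 kt ≥ 30 kt ⇒ rapid intensification.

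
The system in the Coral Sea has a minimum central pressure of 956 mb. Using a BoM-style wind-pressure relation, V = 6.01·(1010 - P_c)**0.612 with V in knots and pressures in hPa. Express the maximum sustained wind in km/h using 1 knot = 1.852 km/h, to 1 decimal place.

ΔP = 1010 − 956 = 54 mb.
V ≈ 6.01 × 54^0.612 = 6.01 × 11.487 ≈ 69.040 kt.
69.040 × 1.852 ≈ 127.86 km/h → 127.9 km/h.

127.9 km/h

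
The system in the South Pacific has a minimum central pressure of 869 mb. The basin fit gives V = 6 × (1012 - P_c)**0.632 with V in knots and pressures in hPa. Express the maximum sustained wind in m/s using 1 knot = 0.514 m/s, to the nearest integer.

71 m/s

ΔP = 1012 − 869 = 143 mb.
V ≈ 6 × 143^0.632 = 6 × 23.024 ≈ 138.141 kt.
138.141 × 0.514 ≈ 71.00 m/s → 71 m/s.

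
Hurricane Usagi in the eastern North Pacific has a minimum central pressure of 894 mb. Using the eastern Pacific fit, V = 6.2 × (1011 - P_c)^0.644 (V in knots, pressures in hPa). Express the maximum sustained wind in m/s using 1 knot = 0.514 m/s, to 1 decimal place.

ΔP = 1011 − 894 = 117 mb.
V ≈ 6.2 × 117^0.644 = 6.2 × 21.474 ≈ 133.138 kt.
133.138 × 0.514 ≈ 68.43 m/s → 68.4 m/s.

68.4 m/s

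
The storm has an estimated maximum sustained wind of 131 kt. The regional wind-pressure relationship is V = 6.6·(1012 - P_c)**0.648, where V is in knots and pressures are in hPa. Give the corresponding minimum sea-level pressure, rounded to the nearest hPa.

911 hPa

ΔP = (V / 6.6)^(1/0.648) = (131/6.6)^1.543.
131/6.6 = 19.848; 19.848^1.543 ≈ 100.62 hPa.
P_c = 1012 − 100.62 = 911.38 ≈ 911 hPa.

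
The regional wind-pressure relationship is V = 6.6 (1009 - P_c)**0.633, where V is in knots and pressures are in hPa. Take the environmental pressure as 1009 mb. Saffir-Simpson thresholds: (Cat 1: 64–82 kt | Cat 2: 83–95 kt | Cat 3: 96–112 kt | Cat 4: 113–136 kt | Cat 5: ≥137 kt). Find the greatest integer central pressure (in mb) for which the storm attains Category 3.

Category 3 begins at V = 96 kt.
Required ΔP = (96/6.6)^(1/0.633) = 14.545^1.580 ≈ 68.68 mb.
P_c ≤ 1009 − 68.68 = 940.32, so the highest integer P_c is 940 mb.

940 mb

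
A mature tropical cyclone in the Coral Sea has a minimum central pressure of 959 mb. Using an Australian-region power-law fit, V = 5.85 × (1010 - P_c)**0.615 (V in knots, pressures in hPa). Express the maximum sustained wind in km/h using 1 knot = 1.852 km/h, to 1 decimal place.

121.6 km/h

ΔP = 1010 − 959 = 51 mb.
V ≈ 5.85 × 51^0.615 = 5.85 × 11.224 ≈ 65.662 kt.
65.662 × 1.852 ≈ 121.61 km/h → 121.6 km/h.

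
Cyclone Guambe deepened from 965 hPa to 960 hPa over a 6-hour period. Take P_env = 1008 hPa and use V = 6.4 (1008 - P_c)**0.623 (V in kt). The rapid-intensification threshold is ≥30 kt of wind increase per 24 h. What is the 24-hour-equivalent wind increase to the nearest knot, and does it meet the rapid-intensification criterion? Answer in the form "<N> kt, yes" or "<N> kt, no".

V₁: ΔP = 43, V ≈ 6.4 × 43^0.623 ≈ 66.65 kt.
V₂: ΔP = 48, V ≈ 6.4 × 48^0.623 ≈ 71.38 kt.
ΔV over 6 h = 4.73 kt → 24 h equivalent = 4.73 × 24/6 ≈ 18.92 kt.
19 kt < 30 kt ⇒ not rapid intensification.

19 kt, no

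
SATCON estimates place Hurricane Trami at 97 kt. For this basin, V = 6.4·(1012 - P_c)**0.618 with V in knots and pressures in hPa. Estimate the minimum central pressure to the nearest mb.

ΔP = (V / 6.4)^(1/0.618) = (97/6.4)^1.618.
97/6.4 = 15.156; 15.156^1.618 ≈ 81.35 mb.
P_c = 1012 − 81.35 = 930.65 ≈ 931 mb.

931 mb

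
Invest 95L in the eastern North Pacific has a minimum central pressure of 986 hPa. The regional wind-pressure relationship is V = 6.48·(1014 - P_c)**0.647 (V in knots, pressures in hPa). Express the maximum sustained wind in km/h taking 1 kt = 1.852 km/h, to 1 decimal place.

ΔP = 1014 − 986 = 28 hPa.
V ≈ 6.48 × 28^0.647 = 6.48 × 8.636 ≈ 55.961 kt.
55.961 × 1.852 ≈ 103.64 km/h → 103.6 km/h.

103.6 km/h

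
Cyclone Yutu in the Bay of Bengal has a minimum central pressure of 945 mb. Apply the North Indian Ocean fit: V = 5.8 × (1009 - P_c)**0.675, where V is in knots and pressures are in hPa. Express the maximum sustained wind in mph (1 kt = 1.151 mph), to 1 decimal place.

ΔP = 1009 − 945 = 64 mb.
V ≈ 5.8 × 64^0.675 = 5.8 × 16.564 ≈ 96.073 kt.
96.073 × 1.151 ≈ 110.58 mph → 110.6 mph.

110.6 mph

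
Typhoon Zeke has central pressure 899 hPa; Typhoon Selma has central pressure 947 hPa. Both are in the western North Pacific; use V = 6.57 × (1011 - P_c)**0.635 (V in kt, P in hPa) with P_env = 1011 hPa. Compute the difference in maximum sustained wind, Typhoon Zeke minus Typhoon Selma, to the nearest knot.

39 kt

Typhoon Zeke: ΔP = 112; V ≈ 6.57 × 112^0.635 ≈ 131.47 kt.
Typhoon Selma: ΔP = 64; V ≈ 6.57 × 64^0.635 ≈ 92.15 kt.
Difference ≈ 131.47 − 92.15 = 39.32 → 39 kt.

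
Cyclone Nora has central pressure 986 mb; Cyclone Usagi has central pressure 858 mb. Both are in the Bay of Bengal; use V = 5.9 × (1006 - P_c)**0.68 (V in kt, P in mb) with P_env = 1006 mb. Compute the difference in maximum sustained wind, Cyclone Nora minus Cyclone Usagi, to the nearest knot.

-131 kt

Cyclone Nora: ΔP = 20; V ≈ 5.9 × 20^0.68 ≈ 45.24 kt.
Cyclone Usagi: ΔP = 148; V ≈ 5.9 × 148^0.68 ≈ 176.45 kt.
Difference ≈ 45.24 − 176.45 = -131.21 → -131 kt.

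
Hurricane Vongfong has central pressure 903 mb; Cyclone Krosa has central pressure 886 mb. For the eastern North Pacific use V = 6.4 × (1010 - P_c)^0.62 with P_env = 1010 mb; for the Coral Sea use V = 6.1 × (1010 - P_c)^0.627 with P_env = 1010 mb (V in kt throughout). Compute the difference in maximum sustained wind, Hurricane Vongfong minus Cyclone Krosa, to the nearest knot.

-9 kt

Hurricane Vongfong: ΔP = 107; V ≈ 6.4 × 107^0.62 ≈ 115.98 kt.
Cyclone Krosa: ΔP = 124; V ≈ 6.1 × 124^0.627 ≈ 125.29 kt.
Difference ≈ 115.98 − 125.29 = -9.31 → -9 kt.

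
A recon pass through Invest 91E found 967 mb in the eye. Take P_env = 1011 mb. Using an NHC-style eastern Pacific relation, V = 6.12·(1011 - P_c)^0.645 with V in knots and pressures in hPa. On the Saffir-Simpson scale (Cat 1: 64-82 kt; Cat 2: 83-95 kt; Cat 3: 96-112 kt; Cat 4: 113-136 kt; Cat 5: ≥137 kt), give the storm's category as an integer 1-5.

1

ΔP = 1011 − 967 = 44 mb.
V ≈ 6.12 × 44^0.645 = 6.12 × 11.48 ≈ 70 kt.
70 kt falls in the Category 1 band.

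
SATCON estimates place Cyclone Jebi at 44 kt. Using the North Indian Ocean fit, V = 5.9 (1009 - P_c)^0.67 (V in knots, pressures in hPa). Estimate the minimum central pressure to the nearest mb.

989 mb

ΔP = (V / 5.9)^(1/0.67) = (44/5.9)^1.493.
44/5.9 = 7.458; 7.458^1.493 ≈ 20.06 mb.
P_c = 1009 − 20.06 = 988.94 ≈ 989 mb.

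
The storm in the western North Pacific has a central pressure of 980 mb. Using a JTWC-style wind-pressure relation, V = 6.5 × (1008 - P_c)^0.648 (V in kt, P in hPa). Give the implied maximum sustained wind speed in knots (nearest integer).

ΔP = 1008 − 980 = 28 mb.
28^0.648 ≈ 8.665.
V ≈ 6.5 × 8.665 ≈ 56.3 kt.

56 kt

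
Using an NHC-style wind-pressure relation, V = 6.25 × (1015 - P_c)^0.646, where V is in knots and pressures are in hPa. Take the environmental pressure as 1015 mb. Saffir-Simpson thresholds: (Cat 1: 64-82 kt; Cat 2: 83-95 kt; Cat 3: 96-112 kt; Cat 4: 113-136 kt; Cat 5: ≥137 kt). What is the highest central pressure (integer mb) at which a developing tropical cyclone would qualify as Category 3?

Category 3 begins at V = 96 kt.
Required ΔP = (96/6.25)^(1/0.646) = 15.360^1.548 ≈ 68.63 mb.
P_c ≤ 1015 − 68.63 = 946.37, so the highest integer P_c is 946 mb.

946 mb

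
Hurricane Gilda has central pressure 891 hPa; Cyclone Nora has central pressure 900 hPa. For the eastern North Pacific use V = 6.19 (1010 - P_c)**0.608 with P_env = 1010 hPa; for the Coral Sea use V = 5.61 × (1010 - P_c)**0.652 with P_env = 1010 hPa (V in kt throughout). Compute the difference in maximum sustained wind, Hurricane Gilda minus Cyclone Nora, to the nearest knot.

-7 kt

Hurricane Gilda: ΔP = 119; V ≈ 6.19 × 119^0.608 ≈ 113.14 kt.
Cyclone Nora: ΔP = 110; V ≈ 5.61 × 110^0.652 ≈ 120.21 kt.
Difference ≈ 113.14 − 120.21 = -7.07 → -7 kt.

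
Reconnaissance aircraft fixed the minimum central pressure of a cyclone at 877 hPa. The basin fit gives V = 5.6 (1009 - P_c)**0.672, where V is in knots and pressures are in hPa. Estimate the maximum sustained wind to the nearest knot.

149 kt

ΔP = 1009 − 877 = 132 hPa.
132^0.672 ≈ 26.609.
V ≈ 5.6 × 26.609 ≈ 149.0 kt.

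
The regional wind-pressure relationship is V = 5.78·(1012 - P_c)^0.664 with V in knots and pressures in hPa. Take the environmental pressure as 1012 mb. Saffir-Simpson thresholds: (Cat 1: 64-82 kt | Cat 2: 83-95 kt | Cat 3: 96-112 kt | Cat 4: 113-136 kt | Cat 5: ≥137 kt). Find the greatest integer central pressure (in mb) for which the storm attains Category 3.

Category 3 begins at V = 96 kt.
Required ΔP = (96/5.78)^(1/0.664) = 16.609^1.506 ≈ 68.84 mb.
P_c ≤ 1012 − 68.84 = 943.16, so the highest integer P_c is 943 mb.

943 mb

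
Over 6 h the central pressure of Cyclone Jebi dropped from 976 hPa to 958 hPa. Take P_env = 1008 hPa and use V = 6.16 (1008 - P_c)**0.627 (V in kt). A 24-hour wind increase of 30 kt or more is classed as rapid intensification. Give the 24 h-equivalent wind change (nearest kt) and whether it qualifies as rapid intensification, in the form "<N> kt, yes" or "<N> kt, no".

V₁: ΔP = 32, V ≈ 6.16 × 32^0.627 ≈ 54.11 kt.
V₂: ΔP = 50, V ≈ 6.16 × 50^0.627 ≈ 71.59 kt.
ΔV over 6 h = 17.48 kt → 24 h equivalent = 17.48 × 24/6 ≈ 69.92 kt.
70 kt ≥ 30 kt ⇒ rapid intensification.

70 kt, yes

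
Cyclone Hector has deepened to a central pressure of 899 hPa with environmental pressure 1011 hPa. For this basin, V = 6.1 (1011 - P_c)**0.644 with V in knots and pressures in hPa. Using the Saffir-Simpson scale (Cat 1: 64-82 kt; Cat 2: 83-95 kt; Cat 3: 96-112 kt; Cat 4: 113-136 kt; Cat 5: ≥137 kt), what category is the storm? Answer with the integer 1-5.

ΔP = 1011 − 899 = 112 hPa.
V ≈ 6.1 × 112^0.644 = 6.1 × 20.88 ≈ 127 kt.
127 kt falls in the Category 4 band.

4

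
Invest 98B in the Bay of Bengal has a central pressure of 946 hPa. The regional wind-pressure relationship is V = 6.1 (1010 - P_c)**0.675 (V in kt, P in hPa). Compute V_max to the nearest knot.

ΔP = 1010 − 946 = 64 hPa.
64^0.675 ≈ 16.564.
V ≈ 6.1 × 16.564 ≈ 101.0 kt.

101 kt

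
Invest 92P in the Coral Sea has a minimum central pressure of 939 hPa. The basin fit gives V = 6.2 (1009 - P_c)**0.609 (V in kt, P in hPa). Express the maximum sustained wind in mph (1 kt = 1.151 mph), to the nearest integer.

95 mph

ΔP = 1009 − 939 = 70 hPa.
V ≈ 6.2 × 70^0.609 = 6.2 × 13.294 ≈ 82.425 kt.
82.425 × 1.151 ≈ 94.87 mph → 95 mph.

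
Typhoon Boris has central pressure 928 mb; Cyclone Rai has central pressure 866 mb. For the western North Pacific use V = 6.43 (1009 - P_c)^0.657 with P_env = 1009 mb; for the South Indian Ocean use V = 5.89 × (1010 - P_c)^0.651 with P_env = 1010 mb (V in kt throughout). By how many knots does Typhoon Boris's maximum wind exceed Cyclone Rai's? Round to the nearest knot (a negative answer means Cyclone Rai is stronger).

Typhoon Boris: ΔP = 81; V ≈ 6.43 × 81^0.657 ≈ 115.37 kt.
Cyclone Rai: ΔP = 144; V ≈ 5.89 × 144^0.651 ≈ 149.70 kt.
Difference ≈ 115.37 − 149.70 = -34.33 → -34 kt.

-34 kt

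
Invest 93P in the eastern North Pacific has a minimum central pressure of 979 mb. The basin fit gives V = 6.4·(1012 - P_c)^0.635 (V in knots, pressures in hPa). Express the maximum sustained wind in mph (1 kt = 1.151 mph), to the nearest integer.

68 mph

ΔP = 1012 − 979 = 33 mb.
V ≈ 6.4 × 33^0.635 = 6.4 × 9.210 ≈ 58.944 kt.
58.944 × 1.151 ≈ 67.84 mph → 68 mph.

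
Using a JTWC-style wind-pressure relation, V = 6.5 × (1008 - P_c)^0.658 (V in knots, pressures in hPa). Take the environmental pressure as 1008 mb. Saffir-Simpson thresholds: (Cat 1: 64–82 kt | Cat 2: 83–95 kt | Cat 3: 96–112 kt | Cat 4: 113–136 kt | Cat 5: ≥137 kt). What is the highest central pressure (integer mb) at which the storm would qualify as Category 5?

905 mb

Category 5 begins at V = 137 kt.
Required ΔP = (137/6.5)^(1/0.658) = 21.077^1.520 ≈ 102.77 mb.
P_c ≤ 1008 − 102.77 = 905.23, so the highest integer P_c is 905 mb.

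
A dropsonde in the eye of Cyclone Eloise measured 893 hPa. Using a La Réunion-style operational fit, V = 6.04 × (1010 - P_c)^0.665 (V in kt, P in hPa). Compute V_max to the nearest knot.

ΔP = 1010 − 893 = 117 hPa.
117^0.665 ≈ 23.733.
V ≈ 6.04 × 23.733 ≈ 143.3 kt.

143 kt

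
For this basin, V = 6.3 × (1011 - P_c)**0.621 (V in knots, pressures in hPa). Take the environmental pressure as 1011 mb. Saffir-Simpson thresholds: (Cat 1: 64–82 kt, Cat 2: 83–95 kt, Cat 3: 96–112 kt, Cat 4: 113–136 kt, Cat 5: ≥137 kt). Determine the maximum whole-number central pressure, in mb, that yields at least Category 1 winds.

Category 1 begins at V = 64 kt.
Required ΔP = (64/6.3)^(1/0.621) = 10.159^1.610 ≈ 41.81 mb.
P_c ≤ 1011 − 41.81 = 969.19, so the highest integer P_c is 969 mb.

969 mb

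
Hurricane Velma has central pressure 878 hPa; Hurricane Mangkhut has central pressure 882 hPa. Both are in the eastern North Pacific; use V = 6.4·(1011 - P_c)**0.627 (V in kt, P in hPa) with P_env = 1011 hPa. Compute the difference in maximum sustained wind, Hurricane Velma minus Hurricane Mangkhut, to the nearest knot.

Hurricane Velma: ΔP = 133; V ≈ 6.4 × 133^0.627 ≈ 137.35 kt.
Hurricane Mangkhut: ΔP = 129; V ≈ 6.4 × 129^0.627 ≈ 134.75 kt.
Difference ≈ 137.35 − 134.75 = 2.60 → 3 kt.

3 kt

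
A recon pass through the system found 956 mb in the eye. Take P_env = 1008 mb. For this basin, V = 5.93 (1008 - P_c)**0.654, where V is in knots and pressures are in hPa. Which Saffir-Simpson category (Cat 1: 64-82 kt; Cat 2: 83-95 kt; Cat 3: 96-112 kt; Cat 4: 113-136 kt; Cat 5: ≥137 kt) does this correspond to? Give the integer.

ΔP = 1008 − 956 = 52 mb.
V ≈ 5.93 × 52^0.654 = 5.93 × 13.25 ≈ 79 kt.
79 kt falls in the Category 1 band.

1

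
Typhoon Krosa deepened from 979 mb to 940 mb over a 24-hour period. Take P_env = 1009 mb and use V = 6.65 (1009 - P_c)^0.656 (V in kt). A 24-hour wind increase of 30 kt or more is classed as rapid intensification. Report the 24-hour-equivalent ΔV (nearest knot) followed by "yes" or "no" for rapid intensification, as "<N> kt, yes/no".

V₁: ΔP = 30, V ≈ 6.65 × 30^0.656 ≈ 61.92 kt.
V₂: ΔP = 69, V ≈ 6.65 × 69^0.656 ≈ 106.93 kt.
ΔV over 24 h = 45.01 kt → 24 h equivalent = 45.01 × 24/24 ≈ 45.01 kt.
45 kt ≥ 30 kt ⇒ rapid intensification.

45 kt, yes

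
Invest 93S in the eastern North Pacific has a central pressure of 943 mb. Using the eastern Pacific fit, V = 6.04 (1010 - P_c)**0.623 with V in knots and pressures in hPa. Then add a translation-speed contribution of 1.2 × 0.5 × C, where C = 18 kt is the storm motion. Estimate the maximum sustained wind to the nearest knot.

94 kt

ΔP = 1010 − 943 = 67 mb.
67^0.623 ≈ 13.729.
V ≈ 6.04 × 13.729 ≈ 82.9 kt.
Translation term: 1.2 × 0.5 × 18 = 10.8 kt.
Corrected V ≈ 93.7 kt → 94 kt.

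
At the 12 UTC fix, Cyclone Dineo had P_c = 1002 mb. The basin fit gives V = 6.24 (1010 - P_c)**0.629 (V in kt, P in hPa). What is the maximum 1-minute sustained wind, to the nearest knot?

ΔP = 1010 − 1002 = 8 mb.
8^0.629 ≈ 3.699.
V ≈ 6.24 × 3.699 ≈ 23.1 kt.

23 kt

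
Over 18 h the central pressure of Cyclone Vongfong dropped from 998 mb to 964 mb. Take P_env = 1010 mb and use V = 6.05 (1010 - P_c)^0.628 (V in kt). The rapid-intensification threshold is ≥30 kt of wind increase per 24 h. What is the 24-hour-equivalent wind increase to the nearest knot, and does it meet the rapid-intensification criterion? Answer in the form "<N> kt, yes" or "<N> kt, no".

V₁: ΔP = 12, V ≈ 6.05 × 12^0.628 ≈ 28.81 kt.
V₂: ΔP = 46, V ≈ 6.05 × 46^0.628 ≈ 66.98 kt.
ΔV over 18 h = 38.17 kt → 24 h equivalent = 38.17 × 24/18 ≈ 50.89 kt.
51 kt ≥ 30 kt ⇒ rapid intensification.

51 kt, yes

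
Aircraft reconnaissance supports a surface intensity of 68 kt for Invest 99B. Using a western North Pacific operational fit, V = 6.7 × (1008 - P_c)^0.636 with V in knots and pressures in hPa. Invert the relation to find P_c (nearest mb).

ΔP = (V / 6.7)^(1/0.636) = (68/6.7)^1.572.
68/6.7 = 10.149; 10.149^1.572 ≈ 38.23 mb.
P_c = 1008 − 38.23 = 969.77 ≈ 970 mb.

970 mb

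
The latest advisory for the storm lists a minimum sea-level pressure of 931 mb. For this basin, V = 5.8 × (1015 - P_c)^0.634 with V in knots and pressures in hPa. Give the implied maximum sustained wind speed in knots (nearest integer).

ΔP = 1015 − 931 = 84 mb.
84^0.634 ≈ 16.596.
V ≈ 5.8 × 16.596 ≈ 96.3 kt.

96 kt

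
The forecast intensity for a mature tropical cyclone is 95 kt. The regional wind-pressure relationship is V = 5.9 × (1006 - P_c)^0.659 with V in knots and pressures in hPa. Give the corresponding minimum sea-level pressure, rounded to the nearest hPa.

ΔP = (V / 5.9)^(1/0.659) = (95/5.9)^1.517.
95/5.9 = 16.102; 16.102^1.517 ≈ 67.82 hPa.
P_c = 1006 − 67.82 = 938.18 ≈ 938 hPa.

938 hPa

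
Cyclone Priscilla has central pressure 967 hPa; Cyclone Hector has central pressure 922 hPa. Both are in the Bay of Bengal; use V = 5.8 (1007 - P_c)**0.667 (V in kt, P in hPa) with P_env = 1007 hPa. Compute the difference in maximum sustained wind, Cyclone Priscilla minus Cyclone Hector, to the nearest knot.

Cyclone Priscilla: ΔP = 40; V ≈ 5.8 × 40^0.667 ≈ 67.92 kt.
Cyclone Hector: ΔP = 85; V ≈ 5.8 × 85^0.667 ≈ 112.29 kt.
Difference ≈ 67.92 − 112.29 = -44.37 → -44 kt.

-44 kt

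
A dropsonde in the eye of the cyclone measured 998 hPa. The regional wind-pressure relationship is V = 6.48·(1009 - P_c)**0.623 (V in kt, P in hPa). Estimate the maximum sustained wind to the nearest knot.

ΔP = 1009 − 998 = 11 hPa.
11^0.623 ≈ 4.454.
V ≈ 6.48 × 4.454 ≈ 28.9 kt.

29 kt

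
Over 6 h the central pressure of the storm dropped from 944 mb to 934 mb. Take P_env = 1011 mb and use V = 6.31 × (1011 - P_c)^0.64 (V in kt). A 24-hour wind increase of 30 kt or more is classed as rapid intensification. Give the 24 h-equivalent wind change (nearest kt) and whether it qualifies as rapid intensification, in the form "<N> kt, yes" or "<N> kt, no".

V₁: ΔP = 67, V ≈ 6.31 × 67^0.64 ≈ 93.05 kt.
V₂: ΔP = 77, V ≈ 6.31 × 77^0.64 ≈ 101.71 kt.
ΔV over 6 h = 8.66 kt → 24 h equivalent = 8.66 × 24/6 ≈ 34.64 kt.
35 kt ≥ 30 kt ⇒ rapid intensification.

35 kt, yes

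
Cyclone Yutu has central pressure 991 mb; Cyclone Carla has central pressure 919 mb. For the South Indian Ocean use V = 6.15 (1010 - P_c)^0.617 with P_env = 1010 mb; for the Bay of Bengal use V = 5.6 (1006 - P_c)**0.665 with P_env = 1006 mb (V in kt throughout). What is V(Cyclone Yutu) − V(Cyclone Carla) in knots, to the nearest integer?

Cyclone Yutu: ΔP = 19; V ≈ 6.15 × 19^0.617 ≈ 37.83 kt.
Cyclone Carla: ΔP = 87; V ≈ 5.6 × 87^0.665 ≈ 109.14 kt.
Difference ≈ 37.83 − 109.14 = -71.31 → -71 kt.

-71 kt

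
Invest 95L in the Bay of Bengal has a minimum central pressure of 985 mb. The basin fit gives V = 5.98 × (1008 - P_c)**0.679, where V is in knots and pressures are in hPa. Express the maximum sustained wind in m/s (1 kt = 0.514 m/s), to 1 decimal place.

25.8 m/s

ΔP = 1008 − 985 = 23 mb.
V ≈ 5.98 × 23^0.679 = 5.98 × 8.406 ≈ 50.271 kt.
50.271 × 0.514 ≈ 25.84 m/s → 25.8 m/s.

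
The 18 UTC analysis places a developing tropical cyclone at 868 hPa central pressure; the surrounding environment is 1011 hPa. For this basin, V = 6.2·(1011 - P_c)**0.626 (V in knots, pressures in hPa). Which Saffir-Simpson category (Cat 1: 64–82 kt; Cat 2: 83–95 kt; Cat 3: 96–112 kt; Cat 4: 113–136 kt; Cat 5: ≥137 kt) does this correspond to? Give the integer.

5

ΔP = 1011 − 868 = 143 hPa.
V ≈ 6.2 × 143^0.626 = 6.2 × 22.35 ≈ 139 kt.
139 kt falls in the Category 5 band.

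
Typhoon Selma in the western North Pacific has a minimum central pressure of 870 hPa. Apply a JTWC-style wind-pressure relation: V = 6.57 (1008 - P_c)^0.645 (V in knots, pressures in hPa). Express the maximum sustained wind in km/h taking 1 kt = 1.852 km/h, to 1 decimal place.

292.0 km/h

ΔP = 1008 − 870 = 138 hPa.
V ≈ 6.57 × 138^0.645 = 6.57 × 24.001 ≈ 157.684 kt.
157.684 × 1.852 ≈ 292.03 km/h → 292.0 km/h.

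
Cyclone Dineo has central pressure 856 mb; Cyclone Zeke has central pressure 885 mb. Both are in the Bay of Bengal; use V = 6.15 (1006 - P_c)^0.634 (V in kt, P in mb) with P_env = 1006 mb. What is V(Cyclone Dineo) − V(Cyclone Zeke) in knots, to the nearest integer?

Cyclone Dineo: ΔP = 150; V ≈ 6.15 × 150^0.634 ≈ 147.41 kt.
Cyclone Zeke: ΔP = 121; V ≈ 6.15 × 121^0.634 ≈ 128.64 kt.
Difference ≈ 147.41 − 128.64 = 18.77 → 19 kt.

19 kt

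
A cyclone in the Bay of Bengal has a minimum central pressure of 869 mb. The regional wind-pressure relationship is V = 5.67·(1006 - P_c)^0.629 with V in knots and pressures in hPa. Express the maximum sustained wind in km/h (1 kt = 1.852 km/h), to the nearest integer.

232 km/h

ΔP = 1006 − 869 = 137 mb.
V ≈ 5.67 × 137^0.629 = 5.67 × 22.080 ≈ 125.193 kt.
125.193 × 1.852 ≈ 231.86 km/h → 232 km/h.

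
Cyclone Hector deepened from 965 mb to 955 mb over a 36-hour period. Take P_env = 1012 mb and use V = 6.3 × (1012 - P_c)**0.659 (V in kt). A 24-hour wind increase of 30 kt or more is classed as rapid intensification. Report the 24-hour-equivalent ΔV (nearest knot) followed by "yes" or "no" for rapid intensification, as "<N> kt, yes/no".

7 kt, no

V₁: ΔP = 47, V ≈ 6.3 × 47^0.659 ≈ 79.66 kt.
V₂: ΔP = 57, V ≈ 6.3 × 57^0.659 ≈ 90.46 kt.
ΔV over 36 h = 10.80 kt → 24 h equivalent = 10.80 × 24/36 ≈ 7.20 kt.
7 kt < 30 kt ⇒ not rapid intensification.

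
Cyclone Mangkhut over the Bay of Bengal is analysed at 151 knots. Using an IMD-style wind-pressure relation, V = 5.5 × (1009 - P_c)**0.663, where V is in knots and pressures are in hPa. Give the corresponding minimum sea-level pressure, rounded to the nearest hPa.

861 hPa

ΔP = (V / 5.5)^(1/0.663) = (151/5.5)^1.508.
151/5.5 = 27.455; 27.455^1.508 ≈ 147.86 hPa.
P_c = 1009 − 147.86 = 861.14 ≈ 861 hPa.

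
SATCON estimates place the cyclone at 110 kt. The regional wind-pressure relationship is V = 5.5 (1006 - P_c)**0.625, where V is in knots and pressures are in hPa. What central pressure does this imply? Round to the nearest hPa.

ΔP = (V / 5.5)^(1/0.625) = (110/5.5)^1.600.
110/5.5 = 20.000; 20.000^1.600 ≈ 120.68 hPa.
P_c = 1006 − 120.68 = 885.32 ≈ 885 hPa.

885 hPa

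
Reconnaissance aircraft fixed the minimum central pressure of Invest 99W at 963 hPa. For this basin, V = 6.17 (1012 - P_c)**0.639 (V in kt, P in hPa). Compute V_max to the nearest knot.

74 kt

ΔP = 1012 − 963 = 49 hPa.
49^0.639 ≈ 12.024.
V ≈ 6.17 × 12.024 ≈ 74.2 kt.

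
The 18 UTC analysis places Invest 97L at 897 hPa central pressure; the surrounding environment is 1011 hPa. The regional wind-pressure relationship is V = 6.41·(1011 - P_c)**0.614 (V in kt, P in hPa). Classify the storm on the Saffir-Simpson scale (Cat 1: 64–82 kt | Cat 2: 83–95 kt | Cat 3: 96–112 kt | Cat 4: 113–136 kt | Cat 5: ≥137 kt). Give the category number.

ΔP = 1011 − 897 = 114 hPa.
V ≈ 6.41 × 114^0.614 = 6.41 × 18.32 ≈ 117 kt.
117 kt falls in the Category 4 band.

4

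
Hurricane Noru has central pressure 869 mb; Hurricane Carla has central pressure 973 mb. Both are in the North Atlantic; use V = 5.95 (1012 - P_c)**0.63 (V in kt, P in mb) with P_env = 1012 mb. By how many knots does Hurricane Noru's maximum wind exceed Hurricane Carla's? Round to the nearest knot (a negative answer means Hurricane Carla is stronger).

76 kt

Hurricane Noru: ΔP = 143; V ≈ 5.95 × 143^0.63 ≈ 135.64 kt.
Hurricane Carla: ΔP = 39; V ≈ 5.95 × 39^0.63 ≈ 59.83 kt.
Difference ≈ 135.64 − 59.83 = 75.81 → 76 kt.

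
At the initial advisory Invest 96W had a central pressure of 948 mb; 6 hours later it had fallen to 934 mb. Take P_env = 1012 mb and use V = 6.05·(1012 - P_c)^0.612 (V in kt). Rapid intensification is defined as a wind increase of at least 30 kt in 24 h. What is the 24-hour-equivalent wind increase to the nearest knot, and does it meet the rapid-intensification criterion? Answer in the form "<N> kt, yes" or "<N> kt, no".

V₁: ΔP = 64, V ≈ 6.05 × 64^0.612 ≈ 77.11 kt.
V₂: ΔP = 78, V ≈ 6.05 × 78^0.612 ≈ 87.04 kt.
ΔV over 6 h = 9.93 kt → 24 h equivalent = 9.93 × 24/6 ≈ 39.72 kt.
40 kt ≥ 30 kt ⇒ rapid intensification.

40 kt, yes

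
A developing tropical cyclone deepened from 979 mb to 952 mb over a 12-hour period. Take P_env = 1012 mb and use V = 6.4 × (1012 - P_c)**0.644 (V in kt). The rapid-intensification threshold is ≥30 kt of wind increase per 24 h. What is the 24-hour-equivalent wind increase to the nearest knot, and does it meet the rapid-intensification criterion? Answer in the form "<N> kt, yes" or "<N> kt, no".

V₁: ΔP = 33, V ≈ 6.4 × 33^0.644 ≈ 60.83 kt.
V₂: ΔP = 60, V ≈ 6.4 × 60^0.644 ≈ 89.39 kt.
ΔV over 12 h = 28.56 kt → 24 h equivalent = 28.56 × 24/12 ≈ 57.12 kt.
57 kt ≥ 30 kt ⇒ rapid intensification.

57 kt, yes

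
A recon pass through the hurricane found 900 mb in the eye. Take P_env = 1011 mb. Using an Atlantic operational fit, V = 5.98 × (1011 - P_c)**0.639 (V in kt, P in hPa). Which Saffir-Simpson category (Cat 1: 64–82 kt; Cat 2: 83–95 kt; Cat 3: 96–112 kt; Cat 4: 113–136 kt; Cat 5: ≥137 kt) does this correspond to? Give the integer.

ΔP = 1011 − 900 = 111 mb.
V ≈ 5.98 × 111^0.639 = 5.98 × 20.28 ≈ 121 kt.
121 kt falls in the Category 4 band.

4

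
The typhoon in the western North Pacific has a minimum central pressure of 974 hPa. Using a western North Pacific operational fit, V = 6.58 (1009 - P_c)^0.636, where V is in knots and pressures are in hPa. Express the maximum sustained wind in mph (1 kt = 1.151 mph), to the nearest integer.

ΔP = 1009 − 974 = 35 hPa.
V ≈ 6.58 × 35^0.636 = 6.58 × 9.595 ≈ 63.133 kt.
63.133 × 1.151 ≈ 72.67 mph → 73 mph.

73 mph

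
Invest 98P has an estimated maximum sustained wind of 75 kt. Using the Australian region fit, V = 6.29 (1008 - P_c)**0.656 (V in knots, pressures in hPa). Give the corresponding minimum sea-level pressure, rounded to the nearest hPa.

ΔP = (V / 6.29)^(1/0.656) = (75/6.29)^1.524.
75/6.29 = 11.924; 11.924^1.524 ≈ 43.74 hPa.
P_c = 1008 − 43.74 = 964.26 ≈ 964 hPa.

964 hPa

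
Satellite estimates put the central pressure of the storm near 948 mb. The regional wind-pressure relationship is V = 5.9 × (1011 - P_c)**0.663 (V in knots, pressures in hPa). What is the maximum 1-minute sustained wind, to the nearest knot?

ΔP = 1011 − 948 = 63 mb.
63^0.663 ≈ 15.594.
V ≈ 5.9 × 15.594 ≈ 92.0 kt.

92 kt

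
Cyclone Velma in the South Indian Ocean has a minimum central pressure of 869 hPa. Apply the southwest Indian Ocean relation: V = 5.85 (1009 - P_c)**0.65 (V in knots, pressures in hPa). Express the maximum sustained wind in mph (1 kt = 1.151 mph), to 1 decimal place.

167.2 mph

ΔP = 1009 − 869 = 140 hPa.
V ≈ 5.85 × 140^0.65 = 5.85 × 24.830 ≈ 145.258 kt.
145.258 × 1.151 ≈ 167.19 mph → 167.2 mph.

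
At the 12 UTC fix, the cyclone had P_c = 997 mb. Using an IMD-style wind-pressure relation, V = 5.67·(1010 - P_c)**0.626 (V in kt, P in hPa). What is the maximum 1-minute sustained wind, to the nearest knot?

ΔP = 1010 − 997 = 13 mb.
13^0.626 ≈ 4.981.
V ≈ 5.67 × 4.981 ≈ 28.2 kt.

28 kt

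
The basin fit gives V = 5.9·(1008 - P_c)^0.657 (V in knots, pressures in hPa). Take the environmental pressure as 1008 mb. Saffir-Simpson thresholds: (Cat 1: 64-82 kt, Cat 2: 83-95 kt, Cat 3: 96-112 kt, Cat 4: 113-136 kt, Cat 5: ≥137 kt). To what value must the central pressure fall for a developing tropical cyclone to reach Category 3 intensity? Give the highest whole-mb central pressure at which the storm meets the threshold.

Category 3 begins at V = 96 kt.
Required ΔP = (96/5.9)^(1/0.657) = 16.271^1.522 ≈ 69.80 mb.
P_c ≤ 1008 − 69.80 = 938.20, so the highest integer P_c is 938 mb.

938 mb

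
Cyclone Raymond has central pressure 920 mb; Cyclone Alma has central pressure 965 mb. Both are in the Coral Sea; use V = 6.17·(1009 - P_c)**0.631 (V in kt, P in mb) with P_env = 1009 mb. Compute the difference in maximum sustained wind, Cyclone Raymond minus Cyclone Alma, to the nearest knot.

38 kt

Cyclone Raymond: ΔP = 89; V ≈ 6.17 × 89^0.631 ≈ 104.80 kt.
Cyclone Alma: ΔP = 44; V ≈ 6.17 × 44^0.631 ≈ 67.19 kt.
Difference ≈ 104.80 − 67.19 = 37.61 → 38 kt.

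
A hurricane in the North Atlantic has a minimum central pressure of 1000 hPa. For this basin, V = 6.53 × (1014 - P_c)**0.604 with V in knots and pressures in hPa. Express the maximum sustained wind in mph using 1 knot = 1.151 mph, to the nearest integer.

ΔP = 1014 − 1000 = 14 hPa.
V ≈ 6.53 × 14^0.604 = 6.53 × 4.923 ≈ 32.150 kt.
32.150 × 1.151 ≈ 37.00 mph → 37 mph.

37 mph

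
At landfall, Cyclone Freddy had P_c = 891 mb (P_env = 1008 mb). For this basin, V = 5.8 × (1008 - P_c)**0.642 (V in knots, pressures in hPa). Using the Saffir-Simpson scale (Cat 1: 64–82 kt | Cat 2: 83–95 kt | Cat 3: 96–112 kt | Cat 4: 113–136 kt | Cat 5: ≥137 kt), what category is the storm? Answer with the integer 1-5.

4

ΔP = 1008 − 891 = 117 mb.
V ≈ 5.8 × 117^0.642 = 5.8 × 21.27 ≈ 123 kt.
123 kt falls in the Category 4 band.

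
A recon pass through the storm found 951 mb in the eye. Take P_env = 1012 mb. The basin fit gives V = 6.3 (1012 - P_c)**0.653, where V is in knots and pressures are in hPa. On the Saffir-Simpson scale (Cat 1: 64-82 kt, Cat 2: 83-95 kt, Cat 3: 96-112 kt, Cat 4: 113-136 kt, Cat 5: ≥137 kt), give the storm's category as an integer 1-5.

ΔP = 1012 − 951 = 61 mb.
V ≈ 6.3 × 61^0.653 = 6.3 × 14.65 ≈ 92 kt.
92 kt falls in the Category 2 band.

2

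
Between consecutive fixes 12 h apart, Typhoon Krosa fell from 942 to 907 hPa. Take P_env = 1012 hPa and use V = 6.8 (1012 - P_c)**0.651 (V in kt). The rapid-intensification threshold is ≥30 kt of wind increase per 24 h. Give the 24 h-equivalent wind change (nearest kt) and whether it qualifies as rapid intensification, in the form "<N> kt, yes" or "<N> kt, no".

V₁: ΔP = 70, V ≈ 6.8 × 70^0.651 ≈ 108.06 kt.
V₂: ΔP = 105, V ≈ 6.8 × 105^0.651 ≈ 140.70 kt.
ΔV over 12 h = 32.64 kt → 24 h equivalent = 32.64 × 24/12 ≈ 65.28 kt.
65 kt ≥ 30 kt ⇒ rapid intensification.

65 kt, yes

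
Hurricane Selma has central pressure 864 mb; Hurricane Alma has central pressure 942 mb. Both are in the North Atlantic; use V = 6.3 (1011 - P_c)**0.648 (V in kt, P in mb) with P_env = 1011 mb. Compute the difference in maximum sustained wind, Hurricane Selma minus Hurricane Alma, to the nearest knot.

62 kt

Hurricane Selma: ΔP = 147; V ≈ 6.3 × 147^0.648 ≈ 159.87 kt.
Hurricane Alma: ΔP = 69; V ≈ 6.3 × 69^0.648 ≈ 97.93 kt.
Difference ≈ 159.87 − 97.93 = 61.94 → 62 kt.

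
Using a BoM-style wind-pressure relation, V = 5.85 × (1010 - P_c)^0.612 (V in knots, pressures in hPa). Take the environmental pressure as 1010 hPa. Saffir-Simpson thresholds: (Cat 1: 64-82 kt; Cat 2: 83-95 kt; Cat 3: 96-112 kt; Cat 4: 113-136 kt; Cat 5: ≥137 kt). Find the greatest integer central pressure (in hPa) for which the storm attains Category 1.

960 hPa

Category 1 begins at V = 64 kt.
Required ΔP = (64/5.85)^(1/0.612) = 10.940^1.634 ≈ 49.86 hPa.
P_c ≤ 1010 − 49.86 = 960.14, so the highest integer P_c is 960 hPa.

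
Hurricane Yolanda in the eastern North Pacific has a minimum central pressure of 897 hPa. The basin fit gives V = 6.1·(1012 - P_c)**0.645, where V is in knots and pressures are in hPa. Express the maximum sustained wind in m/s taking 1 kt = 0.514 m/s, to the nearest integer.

ΔP = 1012 − 897 = 115 hPa.
V ≈ 6.1 × 115^0.645 = 6.1 × 21.338 ≈ 130.161 kt.
130.161 × 0.514 ≈ 66.90 m/s → 67 m/s.

67 m/s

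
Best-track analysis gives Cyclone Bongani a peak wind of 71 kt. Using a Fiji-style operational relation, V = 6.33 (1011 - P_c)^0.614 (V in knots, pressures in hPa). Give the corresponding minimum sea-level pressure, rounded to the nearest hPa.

ΔP = (V / 6.33)^(1/0.614) = (71/6.33)^1.629.
71/6.33 = 11.216; 11.216^1.629 ≈ 51.27 hPa.
P_c = 1011 − 51.27 = 959.73 ≈ 960 hPa.

960 hPa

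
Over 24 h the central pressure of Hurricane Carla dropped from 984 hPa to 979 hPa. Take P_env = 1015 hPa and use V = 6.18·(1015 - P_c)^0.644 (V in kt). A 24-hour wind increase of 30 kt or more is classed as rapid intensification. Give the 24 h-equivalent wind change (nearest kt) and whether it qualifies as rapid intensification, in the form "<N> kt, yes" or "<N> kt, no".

V₁: ΔP = 31, V ≈ 6.18 × 31^0.644 ≈ 56.42 kt.
V₂: ΔP = 36, V ≈ 6.18 × 36^0.644 ≈ 62.12 kt.
ΔV over 24 h = 5.70 kt → 24 h equivalent = 5.70 × 24/24 ≈ 5.70 kt.
6 kt < 30 kt ⇒ not rapid intensification.

6 kt, no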